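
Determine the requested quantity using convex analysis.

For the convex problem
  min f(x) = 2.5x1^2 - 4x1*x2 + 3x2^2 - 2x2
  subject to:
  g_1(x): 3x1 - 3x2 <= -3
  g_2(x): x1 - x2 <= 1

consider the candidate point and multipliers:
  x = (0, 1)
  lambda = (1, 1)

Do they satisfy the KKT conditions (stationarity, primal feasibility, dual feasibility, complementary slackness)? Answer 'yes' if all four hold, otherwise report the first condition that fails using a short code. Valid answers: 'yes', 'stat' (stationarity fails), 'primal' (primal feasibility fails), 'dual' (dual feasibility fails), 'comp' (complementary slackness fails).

Gradient of f: grad f(x) = Q x + c = (-4, 4)
Constraint values g_i(x) = a_i^T x - b_i:
  g_1((0, 1)) = 0
  g_2((0, 1)) = -2
Stationarity residual: grad f(x) + sum_i lambda_i a_i = (0, 0)
  -> stationarity OK
Primal feasibility (all g_i <= 0): OK
Dual feasibility (all lambda_i >= 0): OK
Complementary slackness (lambda_i * g_i(x) = 0 for all i): FAILS

Verdict: the first failing condition is complementary_slackness -> comp.

comp


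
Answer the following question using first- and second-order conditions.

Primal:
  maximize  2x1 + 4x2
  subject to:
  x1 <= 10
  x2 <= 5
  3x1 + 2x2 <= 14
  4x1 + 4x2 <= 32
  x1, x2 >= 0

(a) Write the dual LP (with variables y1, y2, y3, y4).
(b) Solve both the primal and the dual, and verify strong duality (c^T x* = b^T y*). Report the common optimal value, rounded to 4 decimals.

The standard primal-dual pair for 'max c^T x s.t. A x <= b, x >= 0' is:
  Dual:  min b^T y  s.t.  A^T y >= c,  y >= 0.

So the dual LP is:
  minimize  10y1 + 5y2 + 14y3 + 32y4
  subject to:
    y1 + 3y3 + 4y4 >= 2
    y2 + 2y3 + 4y4 >= 4
    y1, y2, y3, y4 >= 0

Solving the primal: x* = (1.3333, 5).
  primal value c^T x* = 22.6667.
Solving the dual: y* = (0, 2.6667, 0.6667, 0).
  dual value b^T y* = 22.6667.
Strong duality: c^T x* = b^T y*. Confirmed.

22.6667


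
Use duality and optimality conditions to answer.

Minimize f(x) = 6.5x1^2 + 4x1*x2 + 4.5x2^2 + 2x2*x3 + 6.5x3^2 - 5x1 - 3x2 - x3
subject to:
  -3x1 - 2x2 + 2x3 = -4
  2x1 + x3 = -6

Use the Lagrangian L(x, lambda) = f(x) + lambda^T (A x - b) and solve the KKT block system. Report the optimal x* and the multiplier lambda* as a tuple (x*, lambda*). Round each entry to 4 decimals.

Form the Lagrangian:
  L(x, lambda) = (1/2) x^T Q x + c^T x + lambda^T (A x - b)
Stationarity (grad_x L = 0): Q x + c + A^T lambda = 0.
Primal feasibility: A x = b.

This gives the KKT block system:
  [ Q   A^T ] [ x     ]   [-c ]
  [ A    0  ] [ lambda ] = [ b ]

Solving the linear system:
  x*      = (-1.8916, 2.6205, -2.2168)
  lambda* = (4.2924, 15.9929)
  f(x*)   = 58.47

x* = (-1.8916, 2.6205, -2.2168), lambda* = (4.2924, 15.9929)


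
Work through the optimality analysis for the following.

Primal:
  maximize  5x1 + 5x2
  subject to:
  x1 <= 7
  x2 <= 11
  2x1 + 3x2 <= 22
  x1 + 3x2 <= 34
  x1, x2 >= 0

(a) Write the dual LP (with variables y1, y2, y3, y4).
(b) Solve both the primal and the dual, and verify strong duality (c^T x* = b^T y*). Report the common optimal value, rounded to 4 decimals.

The standard primal-dual pair for 'max c^T x s.t. A x <= b, x >= 0' is:
  Dual:  min b^T y  s.t.  A^T y >= c,  y >= 0.

So the dual LP is:
  minimize  7y1 + 11y2 + 22y3 + 34y4
  subject to:
    y1 + 2y3 + y4 >= 5
    y2 + 3y3 + 3y4 >= 5
    y1, y2, y3, y4 >= 0

Solving the primal: x* = (7, 2.6667).
  primal value c^T x* = 48.3333.
Solving the dual: y* = (1.6667, 0, 1.6667, 0).
  dual value b^T y* = 48.3333.
Strong duality: c^T x* = b^T y*. Confirmed.

48.3333


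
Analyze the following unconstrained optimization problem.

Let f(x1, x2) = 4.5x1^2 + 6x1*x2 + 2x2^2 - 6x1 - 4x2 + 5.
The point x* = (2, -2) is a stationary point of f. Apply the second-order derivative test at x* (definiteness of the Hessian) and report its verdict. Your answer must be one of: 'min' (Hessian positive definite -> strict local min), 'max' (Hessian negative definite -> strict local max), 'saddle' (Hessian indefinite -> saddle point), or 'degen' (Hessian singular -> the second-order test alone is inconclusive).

Compute the Hessian H = grad^2 f:
  H = [[9, 6], [6, 4]]
Verify stationarity: grad f(x*) = H x* + g = (0, 0).
Eigenvalues of H: 0, 13.
H has a zero eigenvalue (singular; positive semidefinite but not definite), so H is neither positive definite, negative definite, nor indefinite. The second-order test alone is inconclusive -> degen.
(Indeed, f is constant along the null direction of H through x*, so x* is not a strict local extremum.)

degen


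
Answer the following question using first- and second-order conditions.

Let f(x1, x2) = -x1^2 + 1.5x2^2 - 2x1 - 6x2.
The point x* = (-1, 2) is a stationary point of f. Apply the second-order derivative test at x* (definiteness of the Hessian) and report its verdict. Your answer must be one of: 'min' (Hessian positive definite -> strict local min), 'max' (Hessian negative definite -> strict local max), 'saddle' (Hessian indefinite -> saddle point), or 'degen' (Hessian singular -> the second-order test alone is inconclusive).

Compute the Hessian H = grad^2 f:
  H = [[-2, 0], [0, 3]]
Verify stationarity: grad f(x*) = H x* + g = (0, 0).
Eigenvalues of H: -2, 3.
Eigenvalues have mixed signs, so H is indefinite -> x* is a saddle point.

saddle


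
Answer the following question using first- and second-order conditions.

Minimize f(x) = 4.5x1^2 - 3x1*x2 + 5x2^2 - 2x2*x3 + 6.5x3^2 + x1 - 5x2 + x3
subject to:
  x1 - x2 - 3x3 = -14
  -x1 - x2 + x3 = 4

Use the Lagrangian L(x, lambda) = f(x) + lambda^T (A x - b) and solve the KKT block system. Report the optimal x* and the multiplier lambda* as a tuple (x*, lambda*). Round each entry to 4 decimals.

Form the Lagrangian:
  L(x, lambda) = (1/2) x^T Q x + c^T x + lambda^T (A x - b)
Stationarity (grad_x L = 0): Q x + c + A^T lambda = 0.
Primal feasibility: A x = b.

This gives the KKT block system:
  [ Q   A^T ] [ x     ]   [-c ]
  [ A    0  ] [ lambda ] = [ b ]

Solving the linear system:
  x*      = (-1.7733, 1.3867, 3.6133)
  lambda* = (13.04, -6.08)
  f(x*)   = 100.8933

x* = (-1.7733, 1.3867, 3.6133), lambda* = (13.04, -6.08)


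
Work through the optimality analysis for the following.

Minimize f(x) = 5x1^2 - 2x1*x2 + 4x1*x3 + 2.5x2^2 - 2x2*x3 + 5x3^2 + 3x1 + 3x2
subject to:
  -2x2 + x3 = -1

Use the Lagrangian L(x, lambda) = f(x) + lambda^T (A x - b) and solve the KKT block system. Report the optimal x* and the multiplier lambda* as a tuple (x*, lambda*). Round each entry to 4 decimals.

Form the Lagrangian:
  L(x, lambda) = (1/2) x^T Q x + c^T x + lambda^T (A x - b)
Stationarity (grad_x L = 0): Q x + c + A^T lambda = 0.
Primal feasibility: A x = b.

This gives the KKT block system:
  [ Q   A^T ] [ x     ]   [-c ]
  [ A    0  ] [ lambda ] = [ b ]

Solving the linear system:
  x*      = (-0.1587, 0.4311, -0.1377)
  lambda* = (2.8743)
  f(x*)   = 1.8458

x* = (-0.1587, 0.4311, -0.1377), lambda* = (2.8743)


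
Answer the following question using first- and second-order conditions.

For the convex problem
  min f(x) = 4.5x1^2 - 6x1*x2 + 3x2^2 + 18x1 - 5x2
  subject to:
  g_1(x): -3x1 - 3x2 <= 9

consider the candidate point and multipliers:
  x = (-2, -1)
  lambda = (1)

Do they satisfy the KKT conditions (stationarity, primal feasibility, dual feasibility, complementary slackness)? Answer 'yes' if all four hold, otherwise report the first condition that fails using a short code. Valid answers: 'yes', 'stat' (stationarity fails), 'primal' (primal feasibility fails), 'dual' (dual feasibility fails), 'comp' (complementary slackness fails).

Gradient of f: grad f(x) = Q x + c = (6, 1)
Constraint values g_i(x) = a_i^T x - b_i:
  g_1((-2, -1)) = 0
Stationarity residual: grad f(x) + sum_i lambda_i a_i = (3, -2)
  -> stationarity FAILS
Primal feasibility (all g_i <= 0): OK
Dual feasibility (all lambda_i >= 0): OK
Complementary slackness (lambda_i * g_i(x) = 0 for all i): OK

Verdict: the first failing condition is stationarity -> stat.

stat


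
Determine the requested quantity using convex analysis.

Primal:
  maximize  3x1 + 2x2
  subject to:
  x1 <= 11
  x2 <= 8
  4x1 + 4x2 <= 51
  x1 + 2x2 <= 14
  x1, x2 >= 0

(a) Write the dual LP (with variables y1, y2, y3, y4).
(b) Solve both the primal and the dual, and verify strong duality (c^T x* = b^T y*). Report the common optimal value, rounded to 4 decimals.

The standard primal-dual pair for 'max c^T x s.t. A x <= b, x >= 0' is:
  Dual:  min b^T y  s.t.  A^T y >= c,  y >= 0.

So the dual LP is:
  minimize  11y1 + 8y2 + 51y3 + 14y4
  subject to:
    y1 + 4y3 + y4 >= 3
    y2 + 4y3 + 2y4 >= 2
    y1, y2, y3, y4 >= 0

Solving the primal: x* = (11, 1.5).
  primal value c^T x* = 36.
Solving the dual: y* = (2, 0, 0, 1).
  dual value b^T y* = 36.
Strong duality: c^T x* = b^T y*. Confirmed.

36


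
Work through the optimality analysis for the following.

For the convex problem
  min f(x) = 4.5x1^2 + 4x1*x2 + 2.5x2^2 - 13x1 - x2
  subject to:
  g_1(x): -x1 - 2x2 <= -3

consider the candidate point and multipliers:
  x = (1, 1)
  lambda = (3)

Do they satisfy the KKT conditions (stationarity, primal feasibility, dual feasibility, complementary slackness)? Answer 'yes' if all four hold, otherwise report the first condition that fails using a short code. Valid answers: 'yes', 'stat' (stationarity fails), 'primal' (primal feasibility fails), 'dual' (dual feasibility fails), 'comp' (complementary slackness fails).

Gradient of f: grad f(x) = Q x + c = (0, 8)
Constraint values g_i(x) = a_i^T x - b_i:
  g_1((1, 1)) = 0
Stationarity residual: grad f(x) + sum_i lambda_i a_i = (-3, 2)
  -> stationarity FAILS
Primal feasibility (all g_i <= 0): OK
Dual feasibility (all lambda_i >= 0): OK
Complementary slackness (lambda_i * g_i(x) = 0 for all i): OK

Verdict: the first failing condition is stationarity -> stat.

stat


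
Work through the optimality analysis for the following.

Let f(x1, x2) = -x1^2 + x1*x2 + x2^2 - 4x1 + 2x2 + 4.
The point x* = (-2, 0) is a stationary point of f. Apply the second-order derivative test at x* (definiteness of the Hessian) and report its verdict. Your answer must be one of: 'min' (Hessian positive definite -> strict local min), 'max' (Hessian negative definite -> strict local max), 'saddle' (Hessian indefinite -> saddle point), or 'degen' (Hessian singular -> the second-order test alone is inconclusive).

Compute the Hessian H = grad^2 f:
  H = [[-2, 1], [1, 2]]
Verify stationarity: grad f(x*) = H x* + g = (0, 0).
Eigenvalues of H: -2.2361, 2.2361.
Eigenvalues have mixed signs, so H is indefinite -> x* is a saddle point.

saddle


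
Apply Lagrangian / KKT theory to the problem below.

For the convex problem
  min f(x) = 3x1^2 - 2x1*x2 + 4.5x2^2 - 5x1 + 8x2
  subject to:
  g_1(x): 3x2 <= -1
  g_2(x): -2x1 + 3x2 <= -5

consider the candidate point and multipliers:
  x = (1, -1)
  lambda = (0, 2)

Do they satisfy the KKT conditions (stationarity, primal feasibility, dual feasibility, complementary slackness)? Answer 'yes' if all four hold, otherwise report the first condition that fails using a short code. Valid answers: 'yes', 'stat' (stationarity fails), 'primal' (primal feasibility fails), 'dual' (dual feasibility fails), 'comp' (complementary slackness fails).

Gradient of f: grad f(x) = Q x + c = (3, -3)
Constraint values g_i(x) = a_i^T x - b_i:
  g_1((1, -1)) = -2
  g_2((1, -1)) = 0
Stationarity residual: grad f(x) + sum_i lambda_i a_i = (-1, 3)
  -> stationarity FAILS
Primal feasibility (all g_i <= 0): OK
Dual feasibility (all lambda_i >= 0): OK
Complementary slackness (lambda_i * g_i(x) = 0 for all i): OK

Verdict: the first failing condition is stationarity -> stat.

stat


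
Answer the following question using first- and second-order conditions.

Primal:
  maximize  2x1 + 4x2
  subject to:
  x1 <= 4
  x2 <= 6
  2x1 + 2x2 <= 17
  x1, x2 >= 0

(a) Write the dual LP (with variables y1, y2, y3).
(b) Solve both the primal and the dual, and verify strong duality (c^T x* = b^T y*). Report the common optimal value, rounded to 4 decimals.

The standard primal-dual pair for 'max c^T x s.t. A x <= b, x >= 0' is:
  Dual:  min b^T y  s.t.  A^T y >= c,  y >= 0.

So the dual LP is:
  minimize  4y1 + 6y2 + 17y3
  subject to:
    y1 + 2y3 >= 2
    y2 + 2y3 >= 4
    y1, y2, y3 >= 0

Solving the primal: x* = (2.5, 6).
  primal value c^T x* = 29.
Solving the dual: y* = (0, 2, 1).
  dual value b^T y* = 29.
Strong duality: c^T x* = b^T y*. Confirmed.

29


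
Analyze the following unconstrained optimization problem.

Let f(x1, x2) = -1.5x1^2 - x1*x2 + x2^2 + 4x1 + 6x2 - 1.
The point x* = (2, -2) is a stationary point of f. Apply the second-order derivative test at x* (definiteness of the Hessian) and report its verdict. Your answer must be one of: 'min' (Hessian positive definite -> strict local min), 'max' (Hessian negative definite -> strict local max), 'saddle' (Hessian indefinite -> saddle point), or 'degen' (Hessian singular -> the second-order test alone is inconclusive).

Compute the Hessian H = grad^2 f:
  H = [[-3, -1], [-1, 2]]
Verify stationarity: grad f(x*) = H x* + g = (0, 0).
Eigenvalues of H: -3.1926, 2.1926.
Eigenvalues have mixed signs, so H is indefinite -> x* is a saddle point.

saddle


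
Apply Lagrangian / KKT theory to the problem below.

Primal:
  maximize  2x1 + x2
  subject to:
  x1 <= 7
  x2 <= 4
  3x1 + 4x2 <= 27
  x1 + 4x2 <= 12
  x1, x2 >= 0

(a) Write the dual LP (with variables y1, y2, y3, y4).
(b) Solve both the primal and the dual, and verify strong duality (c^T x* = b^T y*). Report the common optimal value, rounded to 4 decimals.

The standard primal-dual pair for 'max c^T x s.t. A x <= b, x >= 0' is:
  Dual:  min b^T y  s.t.  A^T y >= c,  y >= 0.

So the dual LP is:
  minimize  7y1 + 4y2 + 27y3 + 12y4
  subject to:
    y1 + 3y3 + y4 >= 2
    y2 + 4y3 + 4y4 >= 1
    y1, y2, y3, y4 >= 0

Solving the primal: x* = (7, 1.25).
  primal value c^T x* = 15.25.
Solving the dual: y* = (1.75, 0, 0, 0.25).
  dual value b^T y* = 15.25.
Strong duality: c^T x* = b^T y*. Confirmed.

15.25


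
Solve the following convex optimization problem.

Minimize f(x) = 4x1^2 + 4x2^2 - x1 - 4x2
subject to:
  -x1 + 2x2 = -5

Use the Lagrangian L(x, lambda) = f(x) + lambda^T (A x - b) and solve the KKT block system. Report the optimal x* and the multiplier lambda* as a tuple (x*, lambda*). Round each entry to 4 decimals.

Form the Lagrangian:
  L(x, lambda) = (1/2) x^T Q x + c^T x + lambda^T (A x - b)
Stationarity (grad_x L = 0): Q x + c + A^T lambda = 0.
Primal feasibility: A x = b.

This gives the KKT block system:
  [ Q   A^T ] [ x     ]   [-c ]
  [ A    0  ] [ lambda ] = [ b ]

Solving the linear system:
  x*      = (1.3, -1.85)
  lambda* = (9.4)
  f(x*)   = 26.55

x* = (1.3, -1.85), lambda* = (9.4)


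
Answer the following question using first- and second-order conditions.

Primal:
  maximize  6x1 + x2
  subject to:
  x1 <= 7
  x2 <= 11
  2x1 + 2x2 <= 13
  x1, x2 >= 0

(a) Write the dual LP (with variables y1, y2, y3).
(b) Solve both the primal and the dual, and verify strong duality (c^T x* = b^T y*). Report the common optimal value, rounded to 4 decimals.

The standard primal-dual pair for 'max c^T x s.t. A x <= b, x >= 0' is:
  Dual:  min b^T y  s.t.  A^T y >= c,  y >= 0.

So the dual LP is:
  minimize  7y1 + 11y2 + 13y3
  subject to:
    y1 + 2y3 >= 6
    y2 + 2y3 >= 1
    y1, y2, y3 >= 0

Solving the primal: x* = (6.5, 0).
  primal value c^T x* = 39.
Solving the dual: y* = (0, 0, 3).
  dual value b^T y* = 39.
Strong duality: c^T x* = b^T y*. Confirmed.

39


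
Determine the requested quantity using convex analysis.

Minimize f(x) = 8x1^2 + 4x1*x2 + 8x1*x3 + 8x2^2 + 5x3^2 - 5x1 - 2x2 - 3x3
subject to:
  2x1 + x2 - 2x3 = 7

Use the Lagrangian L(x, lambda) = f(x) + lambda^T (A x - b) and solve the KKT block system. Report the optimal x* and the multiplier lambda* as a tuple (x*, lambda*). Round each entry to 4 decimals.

Form the Lagrangian:
  L(x, lambda) = (1/2) x^T Q x + c^T x + lambda^T (A x - b)
Stationarity (grad_x L = 0): Q x + c + A^T lambda = 0.
Primal feasibility: A x = b.

This gives the KKT block system:
  [ Q   A^T ] [ x     ]   [-c ]
  [ A    0  ] [ lambda ] = [ b ]

Solving the linear system:
  x*      = (1.7113, -0.0674, -1.8224)
  lambda* = (-3.7664)
  f(x*)   = 11.7052

x* = (1.7113, -0.0674, -1.8224), lambda* = (-3.7664)


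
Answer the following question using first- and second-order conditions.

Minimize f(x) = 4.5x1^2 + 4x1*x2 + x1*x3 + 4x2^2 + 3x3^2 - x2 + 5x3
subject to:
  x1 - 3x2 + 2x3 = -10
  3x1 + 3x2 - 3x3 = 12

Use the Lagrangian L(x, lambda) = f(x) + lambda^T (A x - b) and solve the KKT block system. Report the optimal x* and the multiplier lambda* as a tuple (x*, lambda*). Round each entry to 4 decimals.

Form the Lagrangian:
  L(x, lambda) = (1/2) x^T Q x + c^T x + lambda^T (A x - b)
Stationarity (grad_x L = 0): Q x + c + A^T lambda = 0.
Primal feasibility: A x = b.

This gives the KKT block system:
  [ Q   A^T ] [ x     ]   [-c ]
  [ A    0  ] [ lambda ] = [ b ]

Solving the linear system:
  x*      = (-0.11, 1.6699, -2.4402)
  lambda* = (2.1675, -1.8054)
  f(x*)   = 14.7344

x* = (-0.11, 1.6699, -2.4402), lambda* = (2.1675, -1.8054)


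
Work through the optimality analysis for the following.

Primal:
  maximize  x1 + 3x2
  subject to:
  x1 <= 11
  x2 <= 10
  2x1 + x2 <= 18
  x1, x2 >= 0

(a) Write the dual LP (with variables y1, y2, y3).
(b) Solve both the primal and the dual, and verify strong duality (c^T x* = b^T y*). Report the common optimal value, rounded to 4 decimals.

The standard primal-dual pair for 'max c^T x s.t. A x <= b, x >= 0' is:
  Dual:  min b^T y  s.t.  A^T y >= c,  y >= 0.

So the dual LP is:
  minimize  11y1 + 10y2 + 18y3
  subject to:
    y1 + 2y3 >= 1
    y2 + y3 >= 3
    y1, y2, y3 >= 0

Solving the primal: x* = (4, 10).
  primal value c^T x* = 34.
Solving the dual: y* = (0, 2.5, 0.5).
  dual value b^T y* = 34.
Strong duality: c^T x* = b^T y*. Confirmed.

34


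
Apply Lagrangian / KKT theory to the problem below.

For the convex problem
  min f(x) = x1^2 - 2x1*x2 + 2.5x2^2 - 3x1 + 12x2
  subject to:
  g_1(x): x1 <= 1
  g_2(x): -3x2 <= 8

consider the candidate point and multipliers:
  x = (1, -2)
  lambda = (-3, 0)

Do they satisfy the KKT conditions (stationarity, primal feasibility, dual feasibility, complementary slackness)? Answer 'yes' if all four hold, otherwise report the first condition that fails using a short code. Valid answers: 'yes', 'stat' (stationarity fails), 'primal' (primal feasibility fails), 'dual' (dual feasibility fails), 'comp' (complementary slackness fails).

Gradient of f: grad f(x) = Q x + c = (3, 0)
Constraint values g_i(x) = a_i^T x - b_i:
  g_1((1, -2)) = 0
  g_2((1, -2)) = -2
Stationarity residual: grad f(x) + sum_i lambda_i a_i = (0, 0)
  -> stationarity OK
Primal feasibility (all g_i <= 0): OK
Dual feasibility (all lambda_i >= 0): FAILS
Complementary slackness (lambda_i * g_i(x) = 0 for all i): OK

Verdict: the first failing condition is dual_feasibility -> dual.

dual


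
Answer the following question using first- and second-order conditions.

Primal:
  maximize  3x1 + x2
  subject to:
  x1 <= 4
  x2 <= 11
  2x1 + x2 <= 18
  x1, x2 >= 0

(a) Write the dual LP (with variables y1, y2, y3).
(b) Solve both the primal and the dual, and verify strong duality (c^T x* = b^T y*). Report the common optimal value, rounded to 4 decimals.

The standard primal-dual pair for 'max c^T x s.t. A x <= b, x >= 0' is:
  Dual:  min b^T y  s.t.  A^T y >= c,  y >= 0.

So the dual LP is:
  minimize  4y1 + 11y2 + 18y3
  subject to:
    y1 + 2y3 >= 3
    y2 + y3 >= 1
    y1, y2, y3 >= 0

Solving the primal: x* = (4, 10).
  primal value c^T x* = 22.
Solving the dual: y* = (1, 0, 1).
  dual value b^T y* = 22.
Strong duality: c^T x* = b^T y*. Confirmed.

22


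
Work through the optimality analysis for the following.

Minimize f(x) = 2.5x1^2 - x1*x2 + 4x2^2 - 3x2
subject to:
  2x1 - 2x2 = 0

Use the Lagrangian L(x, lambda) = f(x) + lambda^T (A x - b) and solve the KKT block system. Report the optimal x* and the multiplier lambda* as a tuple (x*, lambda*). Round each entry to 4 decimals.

Form the Lagrangian:
  L(x, lambda) = (1/2) x^T Q x + c^T x + lambda^T (A x - b)
Stationarity (grad_x L = 0): Q x + c + A^T lambda = 0.
Primal feasibility: A x = b.

This gives the KKT block system:
  [ Q   A^T ] [ x     ]   [-c ]
  [ A    0  ] [ lambda ] = [ b ]

Solving the linear system:
  x*      = (0.2727, 0.2727)
  lambda* = (-0.5455)
  f(x*)   = -0.4091

x* = (0.2727, 0.2727), lambda* = (-0.5455)


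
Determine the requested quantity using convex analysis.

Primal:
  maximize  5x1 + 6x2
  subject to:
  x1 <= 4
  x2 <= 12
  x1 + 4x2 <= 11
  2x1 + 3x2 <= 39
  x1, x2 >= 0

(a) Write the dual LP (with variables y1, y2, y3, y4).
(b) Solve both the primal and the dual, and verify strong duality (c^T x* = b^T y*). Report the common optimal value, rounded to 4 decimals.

The standard primal-dual pair for 'max c^T x s.t. A x <= b, x >= 0' is:
  Dual:  min b^T y  s.t.  A^T y >= c,  y >= 0.

So the dual LP is:
  minimize  4y1 + 12y2 + 11y3 + 39y4
  subject to:
    y1 + y3 + 2y4 >= 5
    y2 + 4y3 + 3y4 >= 6
    y1, y2, y3, y4 >= 0

Solving the primal: x* = (4, 1.75).
  primal value c^T x* = 30.5.
Solving the dual: y* = (3.5, 0, 1.5, 0).
  dual value b^T y* = 30.5.
Strong duality: c^T x* = b^T y*. Confirmed.

30.5


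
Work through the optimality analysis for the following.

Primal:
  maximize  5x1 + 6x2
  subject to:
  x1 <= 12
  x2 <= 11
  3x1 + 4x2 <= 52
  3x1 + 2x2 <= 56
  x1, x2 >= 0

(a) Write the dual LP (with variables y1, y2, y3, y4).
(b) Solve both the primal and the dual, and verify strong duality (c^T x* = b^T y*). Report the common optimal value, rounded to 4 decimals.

The standard primal-dual pair for 'max c^T x s.t. A x <= b, x >= 0' is:
  Dual:  min b^T y  s.t.  A^T y >= c,  y >= 0.

So the dual LP is:
  minimize  12y1 + 11y2 + 52y3 + 56y4
  subject to:
    y1 + 3y3 + 3y4 >= 5
    y2 + 4y3 + 2y4 >= 6
    y1, y2, y3, y4 >= 0

Solving the primal: x* = (12, 4).
  primal value c^T x* = 84.
Solving the dual: y* = (0.5, 0, 1.5, 0).
  dual value b^T y* = 84.
Strong duality: c^T x* = b^T y*. Confirmed.

84


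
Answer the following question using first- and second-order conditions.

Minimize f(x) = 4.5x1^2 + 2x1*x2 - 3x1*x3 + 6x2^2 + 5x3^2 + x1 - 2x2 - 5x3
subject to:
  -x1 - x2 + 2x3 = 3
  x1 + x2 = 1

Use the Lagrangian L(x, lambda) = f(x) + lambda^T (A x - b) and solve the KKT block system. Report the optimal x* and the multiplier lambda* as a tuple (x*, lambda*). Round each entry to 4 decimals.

Form the Lagrangian:
  L(x, lambda) = (1/2) x^T Q x + c^T x + lambda^T (A x - b)
Stationarity (grad_x L = 0): Q x + c + A^T lambda = 0.
Primal feasibility: A x = b.

This gives the KKT block system:
  [ Q   A^T ] [ x     ]   [-c ]
  [ A    0  ] [ lambda ] = [ b ]

Solving the linear system:
  x*      = (0.7647, 0.2353, 2)
  lambda* = (-6.3529, -8.7059)
  f(x*)   = 9.0294

x* = (0.7647, 0.2353, 2), lambda* = (-6.3529, -8.7059)


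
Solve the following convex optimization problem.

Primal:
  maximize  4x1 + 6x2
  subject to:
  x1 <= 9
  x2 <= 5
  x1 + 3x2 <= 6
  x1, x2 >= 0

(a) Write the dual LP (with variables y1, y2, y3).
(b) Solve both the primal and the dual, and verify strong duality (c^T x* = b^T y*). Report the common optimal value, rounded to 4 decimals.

The standard primal-dual pair for 'max c^T x s.t. A x <= b, x >= 0' is:
  Dual:  min b^T y  s.t.  A^T y >= c,  y >= 0.

So the dual LP is:
  minimize  9y1 + 5y2 + 6y3
  subject to:
    y1 + y3 >= 4
    y2 + 3y3 >= 6
    y1, y2, y3 >= 0

Solving the primal: x* = (6, 0).
  primal value c^T x* = 24.
Solving the dual: y* = (0, 0, 4).
  dual value b^T y* = 24.
Strong duality: c^T x* = b^T y*. Confirmed.

24


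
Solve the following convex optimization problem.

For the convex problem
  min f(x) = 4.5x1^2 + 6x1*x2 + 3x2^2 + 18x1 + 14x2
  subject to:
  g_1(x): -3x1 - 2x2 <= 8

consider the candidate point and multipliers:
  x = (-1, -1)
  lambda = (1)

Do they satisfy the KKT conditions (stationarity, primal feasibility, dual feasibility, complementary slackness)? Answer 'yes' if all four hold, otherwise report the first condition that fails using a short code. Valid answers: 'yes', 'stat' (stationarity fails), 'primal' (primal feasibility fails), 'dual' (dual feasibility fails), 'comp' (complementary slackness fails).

Gradient of f: grad f(x) = Q x + c = (3, 2)
Constraint values g_i(x) = a_i^T x - b_i:
  g_1((-1, -1)) = -3
Stationarity residual: grad f(x) + sum_i lambda_i a_i = (0, 0)
  -> stationarity OK
Primal feasibility (all g_i <= 0): OK
Dual feasibility (all lambda_i >= 0): OK
Complementary slackness (lambda_i * g_i(x) = 0 for all i): FAILS

Verdict: the first failing condition is complementary_slackness -> comp.

comp


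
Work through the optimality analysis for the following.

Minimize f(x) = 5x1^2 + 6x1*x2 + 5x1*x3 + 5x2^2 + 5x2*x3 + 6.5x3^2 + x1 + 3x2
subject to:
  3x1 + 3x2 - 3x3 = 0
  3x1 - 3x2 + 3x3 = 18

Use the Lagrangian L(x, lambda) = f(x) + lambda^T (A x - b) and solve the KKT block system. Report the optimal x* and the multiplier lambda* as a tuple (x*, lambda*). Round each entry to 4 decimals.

Form the Lagrangian:
  L(x, lambda) = (1/2) x^T Q x + c^T x + lambda^T (A x - b)
Stationarity (grad_x L = 0): Q x + c + A^T lambda = 0.
Primal feasibility: A x = b.

This gives the KKT block system:
  [ Q   A^T ] [ x     ]   [-c ]
  [ A    0  ] [ lambda ] = [ b ]

Solving the linear system:
  x*      = (3, -2.7273, 0.2727)
  lambda* = (-1.8485, -3.4848)
  f(x*)   = 28.7727

x* = (3, -2.7273, 0.2727), lambda* = (-1.8485, -3.4848)


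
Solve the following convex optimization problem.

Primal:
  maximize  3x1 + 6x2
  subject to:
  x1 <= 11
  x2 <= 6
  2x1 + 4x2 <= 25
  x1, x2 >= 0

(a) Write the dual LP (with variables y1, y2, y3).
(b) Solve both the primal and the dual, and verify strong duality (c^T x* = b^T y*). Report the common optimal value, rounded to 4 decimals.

The standard primal-dual pair for 'max c^T x s.t. A x <= b, x >= 0' is:
  Dual:  min b^T y  s.t.  A^T y >= c,  y >= 0.

So the dual LP is:
  minimize  11y1 + 6y2 + 25y3
  subject to:
    y1 + 2y3 >= 3
    y2 + 4y3 >= 6
    y1, y2, y3 >= 0

Solving the primal: x* = (0.5, 6).
  primal value c^T x* = 37.5.
Solving the dual: y* = (0, 0, 1.5).
  dual value b^T y* = 37.5.
Strong duality: c^T x* = b^T y*. Confirmed.

37.5


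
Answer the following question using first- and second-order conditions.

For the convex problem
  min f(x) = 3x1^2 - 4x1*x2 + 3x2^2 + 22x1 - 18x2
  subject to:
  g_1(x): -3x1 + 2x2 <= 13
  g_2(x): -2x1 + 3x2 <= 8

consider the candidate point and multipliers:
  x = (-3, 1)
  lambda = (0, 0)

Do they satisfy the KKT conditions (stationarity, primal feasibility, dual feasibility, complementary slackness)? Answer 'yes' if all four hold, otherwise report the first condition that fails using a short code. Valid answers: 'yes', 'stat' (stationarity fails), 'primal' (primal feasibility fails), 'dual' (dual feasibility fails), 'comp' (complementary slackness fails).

Gradient of f: grad f(x) = Q x + c = (0, 0)
Constraint values g_i(x) = a_i^T x - b_i:
  g_1((-3, 1)) = -2
  g_2((-3, 1)) = 1
Stationarity residual: grad f(x) + sum_i lambda_i a_i = (0, 0)
  -> stationarity OK
Primal feasibility (all g_i <= 0): FAILS
Dual feasibility (all lambda_i >= 0): OK
Complementary slackness (lambda_i * g_i(x) = 0 for all i): OK

Verdict: the first failing condition is primal_feasibility -> primal.

primal


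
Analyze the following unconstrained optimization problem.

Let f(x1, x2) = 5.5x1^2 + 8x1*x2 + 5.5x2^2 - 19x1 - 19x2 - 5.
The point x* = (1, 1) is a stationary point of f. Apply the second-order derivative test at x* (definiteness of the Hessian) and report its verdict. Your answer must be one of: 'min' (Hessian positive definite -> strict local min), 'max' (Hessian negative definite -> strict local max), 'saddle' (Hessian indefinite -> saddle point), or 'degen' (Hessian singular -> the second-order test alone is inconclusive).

Compute the Hessian H = grad^2 f:
  H = [[11, 8], [8, 11]]
Verify stationarity: grad f(x*) = H x* + g = (0, 0).
Eigenvalues of H: 3, 19.
Both eigenvalues > 0, so H is positive definite -> x* is a strict local min.

min


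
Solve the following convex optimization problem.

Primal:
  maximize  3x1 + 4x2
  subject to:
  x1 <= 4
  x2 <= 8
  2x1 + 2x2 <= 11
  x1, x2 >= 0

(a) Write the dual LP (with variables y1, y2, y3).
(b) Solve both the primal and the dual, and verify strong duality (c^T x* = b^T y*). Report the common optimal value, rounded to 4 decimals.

The standard primal-dual pair for 'max c^T x s.t. A x <= b, x >= 0' is:
  Dual:  min b^T y  s.t.  A^T y >= c,  y >= 0.

So the dual LP is:
  minimize  4y1 + 8y2 + 11y3
  subject to:
    y1 + 2y3 >= 3
    y2 + 2y3 >= 4
    y1, y2, y3 >= 0

Solving the primal: x* = (0, 5.5).
  primal value c^T x* = 22.
Solving the dual: y* = (0, 0, 2).
  dual value b^T y* = 22.
Strong duality: c^T x* = b^T y*. Confirmed.

22


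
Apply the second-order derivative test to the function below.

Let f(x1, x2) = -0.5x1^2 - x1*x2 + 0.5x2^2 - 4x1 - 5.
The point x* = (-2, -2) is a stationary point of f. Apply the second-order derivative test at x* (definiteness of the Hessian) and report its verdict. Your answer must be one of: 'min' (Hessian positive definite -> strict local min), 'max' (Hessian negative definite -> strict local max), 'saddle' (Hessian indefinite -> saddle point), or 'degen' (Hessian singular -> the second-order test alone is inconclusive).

Compute the Hessian H = grad^2 f:
  H = [[-1, -1], [-1, 1]]
Verify stationarity: grad f(x*) = H x* + g = (0, 0).
Eigenvalues of H: -1.4142, 1.4142.
Eigenvalues have mixed signs, so H is indefinite -> x* is a saddle point.

saddle


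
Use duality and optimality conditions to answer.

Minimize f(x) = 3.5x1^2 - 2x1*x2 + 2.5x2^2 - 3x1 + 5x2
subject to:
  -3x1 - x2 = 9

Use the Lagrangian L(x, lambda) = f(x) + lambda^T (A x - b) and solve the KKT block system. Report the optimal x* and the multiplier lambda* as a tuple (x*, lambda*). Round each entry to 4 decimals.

Form the Lagrangian:
  L(x, lambda) = (1/2) x^T Q x + c^T x + lambda^T (A x - b)
Stationarity (grad_x L = 0): Q x + c + A^T lambda = 0.
Primal feasibility: A x = b.

This gives the KKT block system:
  [ Q   A^T ] [ x     ]   [-c ]
  [ A    0  ] [ lambda ] = [ b ]

Solving the linear system:
  x*      = (-2.1094, -2.6719)
  lambda* = (-4.1406)
  f(x*)   = 15.1172

x* = (-2.1094, -2.6719), lambda* = (-4.1406)


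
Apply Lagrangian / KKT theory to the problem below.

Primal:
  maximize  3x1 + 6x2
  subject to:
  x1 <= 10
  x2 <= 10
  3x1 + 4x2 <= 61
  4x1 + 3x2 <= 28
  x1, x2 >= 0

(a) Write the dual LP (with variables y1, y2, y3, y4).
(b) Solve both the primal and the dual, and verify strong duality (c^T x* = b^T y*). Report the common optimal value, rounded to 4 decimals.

The standard primal-dual pair for 'max c^T x s.t. A x <= b, x >= 0' is:
  Dual:  min b^T y  s.t.  A^T y >= c,  y >= 0.

So the dual LP is:
  minimize  10y1 + 10y2 + 61y3 + 28y4
  subject to:
    y1 + 3y3 + 4y4 >= 3
    y2 + 4y3 + 3y4 >= 6
    y1, y2, y3, y4 >= 0

Solving the primal: x* = (0, 9.3333).
  primal value c^T x* = 56.
Solving the dual: y* = (0, 0, 0, 2).
  dual value b^T y* = 56.
Strong duality: c^T x* = b^T y*. Confirmed.

56


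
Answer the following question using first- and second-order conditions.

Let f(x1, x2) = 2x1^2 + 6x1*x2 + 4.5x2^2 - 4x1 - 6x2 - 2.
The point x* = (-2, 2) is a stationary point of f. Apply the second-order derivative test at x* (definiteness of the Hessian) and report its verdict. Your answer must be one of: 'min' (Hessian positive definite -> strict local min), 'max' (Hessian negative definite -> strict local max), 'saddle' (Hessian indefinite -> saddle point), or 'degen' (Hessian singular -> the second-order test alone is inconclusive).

Compute the Hessian H = grad^2 f:
  H = [[4, 6], [6, 9]]
Verify stationarity: grad f(x*) = H x* + g = (0, 0).
Eigenvalues of H: 0, 13.
H has a zero eigenvalue (singular; positive semidefinite but not definite), so H is neither positive definite, negative definite, nor indefinite. The second-order test alone is inconclusive -> degen.
(Indeed, f is constant along the null direction of H through x*, so x* is not a strict local extremum.)

degen


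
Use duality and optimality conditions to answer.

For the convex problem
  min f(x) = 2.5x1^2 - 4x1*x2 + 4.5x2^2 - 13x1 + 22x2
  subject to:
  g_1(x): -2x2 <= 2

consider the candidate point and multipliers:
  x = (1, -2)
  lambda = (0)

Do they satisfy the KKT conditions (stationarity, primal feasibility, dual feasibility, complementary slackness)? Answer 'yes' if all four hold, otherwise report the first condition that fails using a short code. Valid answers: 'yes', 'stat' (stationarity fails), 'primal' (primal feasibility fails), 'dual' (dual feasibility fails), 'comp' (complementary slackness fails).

Gradient of f: grad f(x) = Q x + c = (0, 0)
Constraint values g_i(x) = a_i^T x - b_i:
  g_1((1, -2)) = 2
Stationarity residual: grad f(x) + sum_i lambda_i a_i = (0, 0)
  -> stationarity OK
Primal feasibility (all g_i <= 0): FAILS
Dual feasibility (all lambda_i >= 0): OK
Complementary slackness (lambda_i * g_i(x) = 0 for all i): OK

Verdict: the first failing condition is primal_feasibility -> primal.

primal


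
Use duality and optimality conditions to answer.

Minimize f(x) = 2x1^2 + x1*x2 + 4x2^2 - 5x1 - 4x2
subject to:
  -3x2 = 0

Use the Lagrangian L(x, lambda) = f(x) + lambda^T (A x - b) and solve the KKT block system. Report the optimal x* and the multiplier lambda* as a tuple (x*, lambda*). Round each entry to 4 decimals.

Form the Lagrangian:
  L(x, lambda) = (1/2) x^T Q x + c^T x + lambda^T (A x - b)
Stationarity (grad_x L = 0): Q x + c + A^T lambda = 0.
Primal feasibility: A x = b.

This gives the KKT block system:
  [ Q   A^T ] [ x     ]   [-c ]
  [ A    0  ] [ lambda ] = [ b ]

Solving the linear system:
  x*      = (1.25, 0)
  lambda* = (-0.9167)
  f(x*)   = -3.125

x* = (1.25, 0), lambda* = (-0.9167)


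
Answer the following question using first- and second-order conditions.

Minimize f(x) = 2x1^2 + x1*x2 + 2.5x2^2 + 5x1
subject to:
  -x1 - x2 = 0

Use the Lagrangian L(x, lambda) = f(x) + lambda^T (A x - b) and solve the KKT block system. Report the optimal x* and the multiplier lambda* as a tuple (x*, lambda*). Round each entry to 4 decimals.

Form the Lagrangian:
  L(x, lambda) = (1/2) x^T Q x + c^T x + lambda^T (A x - b)
Stationarity (grad_x L = 0): Q x + c + A^T lambda = 0.
Primal feasibility: A x = b.

This gives the KKT block system:
  [ Q   A^T ] [ x     ]   [-c ]
  [ A    0  ] [ lambda ] = [ b ]

Solving the linear system:
  x*      = (-0.7143, 0.7143)
  lambda* = (2.8571)
  f(x*)   = -1.7857

x* = (-0.7143, 0.7143), lambda* = (2.8571)


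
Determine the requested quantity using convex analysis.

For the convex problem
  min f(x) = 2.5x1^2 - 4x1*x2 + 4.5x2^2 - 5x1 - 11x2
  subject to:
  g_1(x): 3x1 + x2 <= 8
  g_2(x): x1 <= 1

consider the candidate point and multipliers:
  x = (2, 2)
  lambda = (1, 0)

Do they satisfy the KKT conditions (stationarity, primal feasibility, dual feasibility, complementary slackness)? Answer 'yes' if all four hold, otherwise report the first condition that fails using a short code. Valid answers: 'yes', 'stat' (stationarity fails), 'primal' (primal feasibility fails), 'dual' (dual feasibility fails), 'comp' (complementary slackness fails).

Gradient of f: grad f(x) = Q x + c = (-3, -1)
Constraint values g_i(x) = a_i^T x - b_i:
  g_1((2, 2)) = 0
  g_2((2, 2)) = 1
Stationarity residual: grad f(x) + sum_i lambda_i a_i = (0, 0)
  -> stationarity OK
Primal feasibility (all g_i <= 0): FAILS
Dual feasibility (all lambda_i >= 0): OK
Complementary slackness (lambda_i * g_i(x) = 0 for all i): OK

Verdict: the first failing condition is primal_feasibility -> primal.

primal


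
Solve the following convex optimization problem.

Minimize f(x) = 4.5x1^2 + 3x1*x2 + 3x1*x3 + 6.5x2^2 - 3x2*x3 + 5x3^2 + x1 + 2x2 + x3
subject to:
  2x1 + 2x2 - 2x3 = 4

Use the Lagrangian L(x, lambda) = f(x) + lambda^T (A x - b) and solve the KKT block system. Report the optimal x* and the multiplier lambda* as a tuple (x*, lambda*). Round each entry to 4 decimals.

Form the Lagrangian:
  L(x, lambda) = (1/2) x^T Q x + c^T x + lambda^T (A x - b)
Stationarity (grad_x L = 0): Q x + c + A^T lambda = 0.
Primal feasibility: A x = b.

This gives the KKT block system:
  [ Q   A^T ] [ x     ]   [-c ]
  [ A    0  ] [ lambda ] = [ b ]

Solving the linear system:
  x*      = (1.0352, -0.1445, -1.1094)
  lambda* = (-3.2773)
  f(x*)   = 6.373

x* = (1.0352, -0.1445, -1.1094), lambda* = (-3.2773)


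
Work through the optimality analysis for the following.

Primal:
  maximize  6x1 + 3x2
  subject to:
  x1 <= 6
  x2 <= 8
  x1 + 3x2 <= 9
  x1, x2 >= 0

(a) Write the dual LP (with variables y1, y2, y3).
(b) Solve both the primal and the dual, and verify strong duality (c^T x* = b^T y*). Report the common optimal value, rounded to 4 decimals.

The standard primal-dual pair for 'max c^T x s.t. A x <= b, x >= 0' is:
  Dual:  min b^T y  s.t.  A^T y >= c,  y >= 0.

So the dual LP is:
  minimize  6y1 + 8y2 + 9y3
  subject to:
    y1 + y3 >= 6
    y2 + 3y3 >= 3
    y1, y2, y3 >= 0

Solving the primal: x* = (6, 1).
  primal value c^T x* = 39.
Solving the dual: y* = (5, 0, 1).
  dual value b^T y* = 39.
Strong duality: c^T x* = b^T y*. Confirmed.

39


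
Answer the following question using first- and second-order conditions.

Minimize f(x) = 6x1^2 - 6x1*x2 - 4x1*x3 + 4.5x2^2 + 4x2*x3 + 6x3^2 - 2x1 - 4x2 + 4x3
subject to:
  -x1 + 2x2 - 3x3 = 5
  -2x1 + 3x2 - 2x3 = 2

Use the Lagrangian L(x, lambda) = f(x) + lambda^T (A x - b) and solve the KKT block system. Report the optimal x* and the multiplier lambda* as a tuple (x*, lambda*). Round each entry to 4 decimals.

Form the Lagrangian:
  L(x, lambda) = (1/2) x^T Q x + c^T x + lambda^T (A x - b)
Stationarity (grad_x L = 0): Q x + c + A^T lambda = 0.
Primal feasibility: A x = b.

This gives the KKT block system:
  [ Q   A^T ] [ x     ]   [-c ]
  [ A    0  ] [ lambda ] = [ b ]

Solving the linear system:
  x*      = (1.1442, 0.1154, -1.9712)
  lambda* = (-21.3462, 20.1346)
  f(x*)   = 27.9135

x* = (1.1442, 0.1154, -1.9712), lambda* = (-21.3462, 20.1346)


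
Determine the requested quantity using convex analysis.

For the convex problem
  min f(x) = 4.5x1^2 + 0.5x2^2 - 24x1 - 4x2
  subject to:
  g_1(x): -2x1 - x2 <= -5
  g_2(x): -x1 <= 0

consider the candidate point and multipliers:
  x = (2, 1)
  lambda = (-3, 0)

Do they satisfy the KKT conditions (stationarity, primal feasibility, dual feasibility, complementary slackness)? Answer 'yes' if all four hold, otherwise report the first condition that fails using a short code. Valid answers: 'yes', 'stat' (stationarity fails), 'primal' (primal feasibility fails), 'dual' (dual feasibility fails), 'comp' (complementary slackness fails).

Gradient of f: grad f(x) = Q x + c = (-6, -3)
Constraint values g_i(x) = a_i^T x - b_i:
  g_1((2, 1)) = 0
  g_2((2, 1)) = -2
Stationarity residual: grad f(x) + sum_i lambda_i a_i = (0, 0)
  -> stationarity OK
Primal feasibility (all g_i <= 0): OK
Dual feasibility (all lambda_i >= 0): FAILS
Complementary slackness (lambda_i * g_i(x) = 0 for all i): OK

Verdict: the first failing condition is dual_feasibility -> dual.

dual


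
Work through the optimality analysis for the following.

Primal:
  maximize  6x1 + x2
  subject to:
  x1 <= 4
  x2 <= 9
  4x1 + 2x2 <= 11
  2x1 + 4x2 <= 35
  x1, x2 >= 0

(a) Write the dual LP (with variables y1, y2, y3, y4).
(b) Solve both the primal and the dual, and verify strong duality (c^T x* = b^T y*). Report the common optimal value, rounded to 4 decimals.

The standard primal-dual pair for 'max c^T x s.t. A x <= b, x >= 0' is:
  Dual:  min b^T y  s.t.  A^T y >= c,  y >= 0.

So the dual LP is:
  minimize  4y1 + 9y2 + 11y3 + 35y4
  subject to:
    y1 + 4y3 + 2y4 >= 6
    y2 + 2y3 + 4y4 >= 1
    y1, y2, y3, y4 >= 0

Solving the primal: x* = (2.75, 0).
  primal value c^T x* = 16.5.
Solving the dual: y* = (0, 0, 1.5, 0).
  dual value b^T y* = 16.5.
Strong duality: c^T x* = b^T y*. Confirmed.

16.5


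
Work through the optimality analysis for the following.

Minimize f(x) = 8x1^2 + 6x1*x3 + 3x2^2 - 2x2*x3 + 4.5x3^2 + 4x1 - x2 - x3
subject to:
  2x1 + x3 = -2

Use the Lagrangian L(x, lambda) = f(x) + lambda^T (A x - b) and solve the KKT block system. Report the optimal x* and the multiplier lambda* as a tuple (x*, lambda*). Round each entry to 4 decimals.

Form the Lagrangian:
  L(x, lambda) = (1/2) x^T Q x + c^T x + lambda^T (A x - b)
Stationarity (grad_x L = 0): Q x + c + A^T lambda = 0.
Primal feasibility: A x = b.

This gives the KKT block system:
  [ Q   A^T ] [ x     ]   [-c ]
  [ A    0  ] [ lambda ] = [ b ]

Solving the linear system:
  x*      = (-1.1053, 0.2368, 0.2105)
  lambda* = (6.2105)
  f(x*)   = 3.7763

x* = (-1.1053, 0.2368, 0.2105), lambda* = (6.2105)
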